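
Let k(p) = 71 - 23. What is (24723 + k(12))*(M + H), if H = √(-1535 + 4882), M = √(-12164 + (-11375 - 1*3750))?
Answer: 24771*√3347 + 24771*I*√27289 ≈ 1.4331e+6 + 4.092e+6*I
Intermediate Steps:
M = I*√27289 (M = √(-12164 + (-11375 - 3750)) = √(-12164 - 15125) = √(-27289) = I*√27289 ≈ 165.19*I)
k(p) = 48
H = √3347 ≈ 57.853
(24723 + k(12))*(M + H) = (24723 + 48)*(I*√27289 + √3347) = 24771*(√3347 + I*√27289) = 24771*√3347 + 24771*I*√27289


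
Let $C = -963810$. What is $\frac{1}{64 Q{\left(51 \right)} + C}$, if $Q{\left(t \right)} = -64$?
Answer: $- \frac{1}{967906} \approx -1.0332 \cdot 10^{-6}$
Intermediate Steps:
$\frac{1}{64 Q{\left(51 \right)} + C} = \frac{1}{64 \left(-64\right) - 963810} = \frac{1}{-4096 - 963810} = \frac{1}{-967906} = - \frac{1}{967906}$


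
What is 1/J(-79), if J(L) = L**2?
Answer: 1/6241 ≈ 0.00016023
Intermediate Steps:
1/J(-79) = 1/((-79)**2) = 1/6241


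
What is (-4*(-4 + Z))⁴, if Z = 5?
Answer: 256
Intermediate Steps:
(-4*(-4 + Z))⁴ = (-4*(-4 + 5))⁴ = (-4*1)⁴ = (-4)⁴ = 256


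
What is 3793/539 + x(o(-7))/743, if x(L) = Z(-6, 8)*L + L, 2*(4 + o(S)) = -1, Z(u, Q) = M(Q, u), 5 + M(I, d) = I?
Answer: 2808497/400477 ≈ 7.0129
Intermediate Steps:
M(I, d) = -5 + I
Z(u, Q) = -5 + Q
o(S) = -9/2 (o(S) = -4 + (1/2)*(-1) = -4 - 1/2 = -9/2)
x(L) = 4*L (x(L) = (-5 + 8)*L + L = 3*L + L = 4*L)
3793/539 + x(o(-7))/743 = 3793/539 + (4*(-9/2))/743 = 3793*(1/539) - 18*1/743 = 3793/539 - 18/743 = 2808497/400477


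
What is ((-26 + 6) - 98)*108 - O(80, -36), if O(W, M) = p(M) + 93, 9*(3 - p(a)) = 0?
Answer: -12840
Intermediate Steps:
p(a) = 3 (p(a) = 3 - ⅑*0 = 3 + 0 = 3)
O(W, M) = 96 (O(W, M) = 3 + 93 = 96)
((-26 + 6) - 98)*108 - O(80, -36) = ((-26 + 6) - 98)*108 - 1*96 = (-20 - 98)*108 - 96 = -118*108 - 96 = -12744 - 96 = -12840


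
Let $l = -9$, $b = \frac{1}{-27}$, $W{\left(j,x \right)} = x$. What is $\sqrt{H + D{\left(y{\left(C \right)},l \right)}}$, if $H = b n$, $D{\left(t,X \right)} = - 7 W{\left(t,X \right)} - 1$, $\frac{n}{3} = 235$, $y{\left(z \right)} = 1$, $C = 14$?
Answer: $\frac{\sqrt{323}}{3} \approx 5.9907$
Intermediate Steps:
$n = 705$ ($n = 3 \cdot 235 = 705$)
$b = - \frac{1}{27} \approx -0.037037$
$D{\left(t,X \right)} = -1 - 7 X$ ($D{\left(t,X \right)} = - 7 X - 1 = -1 - 7 X$)
$H = - \frac{235}{9}$ ($H = \left(- \frac{1}{27}\right) 705 = - \frac{235}{9} \approx -26.111$)
$\sqrt{H + D{\left(y{\left(C \right)},l \right)}} = \sqrt{- \frac{235}{9} - -62} = \sqrt{- \frac{235}{9} + \left(-1 + 63\right)} = \sqrt{- \frac{235}{9} + 62} = \sqrt{\frac{323}{9}} = \frac{\sqrt{323}}{3}$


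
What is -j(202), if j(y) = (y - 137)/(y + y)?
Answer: -65/404 ≈ -0.16089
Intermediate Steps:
j(y) = (-137 + y)/(2*y) (j(y) = (-137 + y)/((2*y)) = (-137 + y)*(1/(2*y)) = (-137 + y)/(2*y))
-j(202) = -(-137 + 202)/(2*202) = -65/(2*202) = -1*65/404 = -65/404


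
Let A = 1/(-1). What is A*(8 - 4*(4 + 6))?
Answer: 32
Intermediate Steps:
A = -1
A*(8 - 4*(4 + 6)) = -(8 - 4*(4 + 6)) = -(8 - 4*10) = -(8 - 40) = -1*(-32) = 32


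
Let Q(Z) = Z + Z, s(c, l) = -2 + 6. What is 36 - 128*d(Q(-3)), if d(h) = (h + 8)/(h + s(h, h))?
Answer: 164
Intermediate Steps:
s(c, l) = 4
Q(Z) = 2*Z
d(h) = (8 + h)/(4 + h) (d(h) = (h + 8)/(h + 4) = (8 + h)/(4 + h))
36 - 128*d(Q(-3)) = 36 - 128*(8 + 2*(-3))/(4 + 2*(-3)) = 36 - 128*(8 - 6)/(4 - 6) = 36 - 128*2/(-2) = 36 - (-64)*2 = 36 - 128*(-1) = 36 + 128 = 164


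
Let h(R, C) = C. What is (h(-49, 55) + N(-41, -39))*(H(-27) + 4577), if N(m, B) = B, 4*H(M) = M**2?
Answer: 76148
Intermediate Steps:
H(M) = M**2/4
(h(-49, 55) + N(-41, -39))*(H(-27) + 4577) = (55 - 39)*((1/4)*(-27)**2 + 4577) = 16*((1/4)*729 + 4577) = 16*(729/4 + 4577) = 16*(19037/4) = 76148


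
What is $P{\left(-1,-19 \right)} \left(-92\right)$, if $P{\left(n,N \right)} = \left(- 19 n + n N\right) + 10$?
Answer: $-4416$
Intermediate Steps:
$P{\left(n,N \right)} = 10 - 19 n + N n$ ($P{\left(n,N \right)} = \left(- 19 n + N n\right) + 10 = 10 - 19 n + N n$)
$P{\left(-1,-19 \right)} \left(-92\right) = \left(10 - -19 - -19\right) \left(-92\right) = \left(10 + 19 + 19\right) \left(-92\right) = 48 \left(-92\right) = -4416$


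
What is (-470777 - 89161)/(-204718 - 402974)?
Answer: 93323/101282 ≈ 0.92142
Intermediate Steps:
(-470777 - 89161)/(-204718 - 402974) = -559938/(-607692) = -559938*(-1/607692) = 93323/101282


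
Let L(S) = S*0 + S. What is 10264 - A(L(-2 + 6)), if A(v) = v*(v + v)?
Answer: 10232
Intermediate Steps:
L(S) = S (L(S) = 0 + S = S)
A(v) = 2*v² (A(v) = v*(2*v) = 2*v²)
10264 - A(L(-2 + 6)) = 10264 - 2*(-2 + 6)² = 10264 - 2*4² = 10264 - 2*16 = 10264 - 1*32 = 10264 - 32 = 10232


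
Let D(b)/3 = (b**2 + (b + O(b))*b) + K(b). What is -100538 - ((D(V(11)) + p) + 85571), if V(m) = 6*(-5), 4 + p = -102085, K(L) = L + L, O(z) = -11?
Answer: -90230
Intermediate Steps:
K(L) = 2*L
p = -102089 (p = -4 - 102085 = -102089)
V(m) = -30
D(b) = 3*b**2 + 6*b + 3*b*(-11 + b) (D(b) = 3*((b**2 + (b - 11)*b) + 2*b) = 3*((b**2 + (-11 + b)*b) + 2*b) = 3*((b**2 + b*(-11 + b)) + 2*b) = 3*(b**2 + 2*b + b*(-11 + b)) = 3*b**2 + 6*b + 3*b*(-11 + b))
-100538 - ((D(V(11)) + p) + 85571) = -100538 - ((3*(-30)*(-9 + 2*(-30)) - 102089) + 85571) = -100538 - ((3*(-30)*(-9 - 60) - 102089) + 85571) = -100538 - ((3*(-30)*(-69) - 102089) + 85571) = -100538 - ((6210 - 102089) + 85571) = -100538 - (-95879 + 85571) = -100538 - 1*(-10308) = -100538 + 10308 = -90230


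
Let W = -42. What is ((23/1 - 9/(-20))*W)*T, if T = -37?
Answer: 364413/10 ≈ 36441.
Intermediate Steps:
((23/1 - 9/(-20))*W)*T = ((23/1 - 9/(-20))*(-42))*(-37) = ((23*1 - 9*(-1/20))*(-42))*(-37) = ((23 + 9/20)*(-42))*(-37) = ((469/20)*(-42))*(-37) = -9849/10*(-37) = 364413/10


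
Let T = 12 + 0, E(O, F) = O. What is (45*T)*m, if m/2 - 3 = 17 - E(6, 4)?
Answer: 15120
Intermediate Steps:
T = 12
m = 28 (m = 6 + 2*(17 - 1*6) = 6 + 2*(17 - 6) = 6 + 2*11 = 6 + 22 = 28)
(45*T)*m = (45*12)*28 = 540*28 = 15120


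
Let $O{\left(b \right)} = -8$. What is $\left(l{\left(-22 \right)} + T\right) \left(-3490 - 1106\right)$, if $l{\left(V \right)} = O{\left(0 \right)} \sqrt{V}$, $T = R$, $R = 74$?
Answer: $-340104 + 36768 i \sqrt{22} \approx -3.401 \cdot 10^{5} + 1.7246 \cdot 10^{5} i$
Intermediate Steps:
$T = 74$
$l{\left(V \right)} = - 8 \sqrt{V}$
$\left(l{\left(-22 \right)} + T\right) \left(-3490 - 1106\right) = \left(- 8 \sqrt{-22} + 74\right) \left(-3490 - 1106\right) = \left(- 8 i \sqrt{22} + 74\right) \left(-4596\right) = \left(74 - 8 i \sqrt{22}\right) \left(-4596\right) = -340104 + 36768 i \sqrt{22}$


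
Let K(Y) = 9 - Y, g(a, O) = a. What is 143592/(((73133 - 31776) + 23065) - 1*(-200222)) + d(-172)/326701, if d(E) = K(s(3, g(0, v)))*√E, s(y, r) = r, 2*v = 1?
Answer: 35898/66161 + 18*I*√43/326701 ≈ 0.54259 + 0.00036129*I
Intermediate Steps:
v = ½ (v = (½)*1 = ½ ≈ 0.50000)
d(E) = 9*√E (d(E) = (9 - 1*0)*√E = (9 + 0)*√E = 9*√E)
143592/(((73133 - 31776) + 23065) - 1*(-200222)) + d(-172)/326701 = 143592/(((73133 - 31776) + 23065) - 1*(-200222)) + (9*√(-172))/326701 = 143592/((41357 + 23065) + 200222) + (9*(2*I*√43))*(1/326701) = 143592/(64422 + 200222) + (18*I*√43)*(1/326701) = 143592/264644 + 18*I*√43/326701 = 143592*(1/264644) + 18*I*√43/326701 = 35898/66161 + 18*I*√43/326701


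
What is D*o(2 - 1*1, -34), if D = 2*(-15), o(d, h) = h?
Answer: 1020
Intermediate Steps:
D = -30
D*o(2 - 1*1, -34) = -30*(-34) = 1020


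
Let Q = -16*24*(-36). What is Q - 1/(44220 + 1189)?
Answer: 627734015/45409 ≈ 13824.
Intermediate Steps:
Q = 13824 (Q = -384*(-36) = 13824)
Q - 1/(44220 + 1189) = 13824 - 1/(44220 + 1189) = 13824 - 1/45409 = 627734015/45409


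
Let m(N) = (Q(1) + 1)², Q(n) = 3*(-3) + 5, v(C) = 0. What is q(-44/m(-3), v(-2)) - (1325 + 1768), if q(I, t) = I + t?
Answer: -27881/9 ≈ -3097.9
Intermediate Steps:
Q(n) = -4 (Q(n) = -9 + 5 = -4)
m(N) = 9 (m(N) = (-4 + 1)² = (-3)² = 9)
q(-44/m(-3), v(-2)) - (1325 + 1768) = (-44/9 + 0) - (1325 + 1768) = (-44*⅑ + 0) - 1*3093 = (-44/9 + 0) - 3093 = -44/9 - 3093 = -27881/9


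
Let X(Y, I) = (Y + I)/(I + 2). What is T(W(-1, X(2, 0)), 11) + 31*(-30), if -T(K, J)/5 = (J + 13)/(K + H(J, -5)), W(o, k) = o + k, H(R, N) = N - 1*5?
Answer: -918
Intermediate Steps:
H(R, N) = -5 + N (H(R, N) = N - 5 = -5 + N)
X(Y, I) = (I + Y)/(2 + I)
W(o, k) = k + o
T(K, J) = -5*(13 + J)/(-10 + K) (T(K, J) = -5*(J + 13)/(K + (-5 - 5)) = -5*(13 + J)/(K - 10) = -5*(13 + J)/(-10 + K))
T(W(-1, X(2, 0)), 11) + 31*(-30) = 5*(-13 - 1*11)/(-10 + ((0 + 2)/(2 + 0) - 1)) + 31*(-30) = 5*(-13 - 11)/(-10 + (2/2 - 1)) - 930 = 5*(-24)/(-10 + ((½)*2 - 1)) - 930 = 5*(-24)/(-10 + (1 - 1)) - 930 = 5*(-24)/(-10 + 0) - 930 = 5*(-24)/(-10) - 930 = 5*(-⅒)*(-24) - 930 = 12 - 930 = -918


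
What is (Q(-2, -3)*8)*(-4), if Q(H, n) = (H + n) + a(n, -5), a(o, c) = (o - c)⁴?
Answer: -352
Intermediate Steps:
Q(H, n) = H + n + (-5 - n)⁴ (Q(H, n) = (H + n) + (-5 - n)⁴ = H + n + (-5 - n)⁴)
(Q(-2, -3)*8)*(-4) = ((-2 - 3 + (5 - 3)⁴)*8)*(-4) = ((-2 - 3 + 2⁴)*8)*(-4) = ((-2 - 3 + 16)*8)*(-4) = (11*8)*(-4) = 88*(-4) = -352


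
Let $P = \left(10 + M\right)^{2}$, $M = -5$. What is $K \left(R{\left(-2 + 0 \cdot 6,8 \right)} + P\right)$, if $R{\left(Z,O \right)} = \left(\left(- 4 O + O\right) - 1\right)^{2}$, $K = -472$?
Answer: $-306800$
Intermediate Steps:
$P = 25$ ($P = \left(10 - 5\right)^{2} = 5^{2} = 25$)
$R{\left(Z,O \right)} = \left(-1 - 3 O\right)^{2}$ ($R{\left(Z,O \right)} = \left(- 3 O - 1\right)^{2} = \left(-1 - 3 O\right)^{2}$)
$K \left(R{\left(-2 + 0 \cdot 6,8 \right)} + P\right) = - 472 \left(\left(1 + 3 \cdot 8\right)^{2} + 25\right) = - 472 \left(\left(1 + 24\right)^{2} + 25\right) = - 472 \left(25^{2} + 25\right) = - 472 \left(625 + 25\right) = \left(-472\right) 650 = -306800$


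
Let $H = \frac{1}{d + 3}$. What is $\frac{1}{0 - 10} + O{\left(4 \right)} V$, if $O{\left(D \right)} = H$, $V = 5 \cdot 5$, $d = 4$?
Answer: $\frac{243}{70} \approx 3.4714$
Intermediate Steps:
$H = \frac{1}{7}$ ($H = \frac{1}{4 + 3} = \frac{1}{7} \approx 0.14286$)
$V = 25$
$O{\left(D \right)} = \frac{1}{7}$
$\frac{1}{0 - 10} + O{\left(4 \right)} V = \frac{1}{0 - 10} + \frac{1}{7} \cdot 25 = \frac{1}{-10} + \frac{25}{7} = - \frac{1}{10} + \frac{25}{7} = \frac{243}{70}$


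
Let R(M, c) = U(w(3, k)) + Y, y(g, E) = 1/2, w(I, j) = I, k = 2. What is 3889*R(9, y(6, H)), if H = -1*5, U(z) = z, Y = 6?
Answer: 35001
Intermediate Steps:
H = -5
y(g, E) = 1/2
R(M, c) = 9 (R(M, c) = 3 + 6 = 9)
3889*R(9, y(6, H)) = 3889*9 = 35001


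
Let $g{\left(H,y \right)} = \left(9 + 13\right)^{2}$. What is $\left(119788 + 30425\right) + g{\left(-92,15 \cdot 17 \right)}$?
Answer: $150697$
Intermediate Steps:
$g{\left(H,y \right)} = 484$ ($g{\left(H,y \right)} = 22^{2} = 484$)
$\left(119788 + 30425\right) + g{\left(-92,15 \cdot 17 \right)} = \left(119788 + 30425\right) + 484 = 150213 + 484 = 150697$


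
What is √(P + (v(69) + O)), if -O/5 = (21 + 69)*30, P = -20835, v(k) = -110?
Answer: 83*I*√5 ≈ 185.59*I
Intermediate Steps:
O = -13500 (O = -5*(21 + 69)*30 = -450*30 = -5*2700 = -13500)
√(P + (v(69) + O)) = √(-20835 + (-110 - 13500)) = √(-20835 - 13610) = √(-34445) = 83*I*√5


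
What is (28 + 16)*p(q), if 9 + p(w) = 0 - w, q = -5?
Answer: -176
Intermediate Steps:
p(w) = -9 - w (p(w) = -9 + (0 - w) = -9 - w)
(28 + 16)*p(q) = (28 + 16)*(-9 - 1*(-5)) = 44*(-9 + 5) = 44*(-4) = -176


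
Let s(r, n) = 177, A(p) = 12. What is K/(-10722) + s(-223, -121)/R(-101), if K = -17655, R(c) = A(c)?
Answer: 117203/7148 ≈ 16.397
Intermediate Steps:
R(c) = 12
K/(-10722) + s(-223, -121)/R(-101) = -17655/(-10722) + 177/12 = -17655*(-1/10722) + 177*(1/12) = 5885/3574 + 59/4 = 117203/7148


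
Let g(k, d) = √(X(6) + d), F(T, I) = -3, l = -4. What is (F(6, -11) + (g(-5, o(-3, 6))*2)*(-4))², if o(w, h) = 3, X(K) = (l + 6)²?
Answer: 457 + 48*√7 ≈ 584.00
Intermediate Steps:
X(K) = 4 (X(K) = (-4 + 6)² = 2² = 4)
g(k, d) = √(4 + d)
(F(6, -11) + (g(-5, o(-3, 6))*2)*(-4))² = (-3 + (√(4 + 3)*2)*(-4))² = (-3 + (√7*2)*(-4))² = (-3 + (2*√7)*(-4))² = (-3 - 8*√7)²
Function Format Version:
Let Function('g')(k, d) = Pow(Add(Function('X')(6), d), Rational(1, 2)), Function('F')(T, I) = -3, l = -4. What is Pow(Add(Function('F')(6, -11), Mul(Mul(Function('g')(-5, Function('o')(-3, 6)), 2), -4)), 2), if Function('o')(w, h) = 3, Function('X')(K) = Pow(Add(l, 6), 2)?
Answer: Add(457, Mul(48, Pow(7, Rational(1, 2)))) ≈ 584.00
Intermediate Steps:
Function('X')(K) = 4 (Function('X')(K) = Pow(Add(-4, 6), 2) = Pow(2, 2) = 4)
Function('g')(k, d) = Pow(Add(4, d), Rational(1, 2))
Pow(Add(Function('F')(6, -11), Mul(Mul(Function('g')(-5, Function('o')(-3, 6)), 2), -4)), 2) = Pow(Add(-3, Mul(Mul(Pow(Add(4, 3), Rational(1, 2)), 2), -4)), 2) = Pow(Add(-3, Mul(Mul(Pow(7, Rational(1, 2)), 2), -4)), 2) = Pow(Add(-3, Mul(Mul(2, Pow(7, Rational(1, 2))), -4)), 2) = Pow(Add(-3, Mul(-8, Pow(7, Rational(1, 2)))), 2)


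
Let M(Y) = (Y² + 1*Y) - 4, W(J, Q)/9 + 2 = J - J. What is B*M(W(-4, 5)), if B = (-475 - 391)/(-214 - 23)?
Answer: 261532/237 ≈ 1103.5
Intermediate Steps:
B = 866/237 (B = -866/(-237) = -866*(-1/237) = 866/237 ≈ 3.6540)
W(J, Q) = -18 (W(J, Q) = -18 + 9*(J - J) = -18 + 9*0 = -18 + 0 = -18)
M(Y) = -4 + Y + Y² (M(Y) = (Y² + Y) - 4 = (Y + Y²) - 4 = -4 + Y + Y²)
B*M(W(-4, 5)) = 866*(-4 - 18 + (-18)²)/237 = 866*(-4 - 18 + 324)/237 = (866/237)*302 = 261532/237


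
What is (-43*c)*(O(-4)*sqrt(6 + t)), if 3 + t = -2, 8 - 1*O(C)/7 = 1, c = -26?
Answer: 54782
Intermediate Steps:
O(C) = 49 (O(C) = 56 - 7*1 = 56 - 7 = 49)
t = -5 (t = -3 - 2 = -5)
(-43*c)*(O(-4)*sqrt(6 + t)) = (-43*(-26))*(49*sqrt(6 - 5)) = 1118*(49*sqrt(1)) = 1118*(49*1) = 1118*49 = 54782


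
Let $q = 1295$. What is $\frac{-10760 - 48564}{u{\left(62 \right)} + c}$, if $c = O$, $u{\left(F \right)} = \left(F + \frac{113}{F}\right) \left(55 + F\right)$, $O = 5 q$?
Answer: $- \frac{3678088}{864419} \approx -4.255$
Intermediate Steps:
$O = 6475$ ($O = 5 \cdot 1295 = 6475$)
$u{\left(F \right)} = \left(55 + F\right) \left(F + \frac{113}{F}\right)$
$c = 6475$
$\frac{-10760 - 48564}{u{\left(62 \right)} + c} = \frac{-10760 - 48564}{\left(113 + 62^{2} + 55 \cdot 62 + \frac{6215}{62}\right) + 6475} = - \frac{59324}{\left(113 + 3844 + 3410 + 6215 \cdot \frac{1}{62}\right) + 6475} = - \frac{59324}{\left(113 + 3844 + 3410 + \frac{6215}{62}\right) + 6475} = - \frac{59324}{\frac{462969}{62} + 6475} = - \frac{59324}{\frac{864419}{62}} = \left(-59324\right) \frac{62}{864419} = - \frac{3678088}{864419}$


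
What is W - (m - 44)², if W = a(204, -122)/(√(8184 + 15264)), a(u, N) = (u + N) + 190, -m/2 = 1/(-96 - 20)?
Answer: -6507601/3364 + 68*√5862/2931 ≈ -1932.7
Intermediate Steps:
m = 1/58 (m = -2/(-96 - 20) = -2/(-116) = -2*(-1/116) = 1/58 ≈ 0.017241)
a(u, N) = 190 + N + u (a(u, N) = (N + u) + 190 = 190 + N + u)
W = 68*√5862/2931 (W = (190 - 122 + 204)/(√(8184 + 15264)) = 272/(√23448) = 272/((2*√5862)) = 272*(√5862/11724) = 68*√5862/2931 ≈ 1.7763)
W - (m - 44)² = 68*√5862/2931 - (1/58 - 44)² = 68*√5862/2931 - (-2551/58)² = 68*√5862/2931 - 1*6507601/3364 = 68*√5862/2931 - 6507601/3364 = -6507601/3364 + 68*√5862/2931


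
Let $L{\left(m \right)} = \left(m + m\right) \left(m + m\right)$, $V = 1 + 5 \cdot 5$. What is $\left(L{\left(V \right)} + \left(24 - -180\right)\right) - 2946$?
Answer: $-38$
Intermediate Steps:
$V = 26$ ($V = 1 + 25 = 26$)
$L{\left(m \right)} = 4 m^{2}$ ($L{\left(m \right)} = 2 m 2 m = 4 m^{2}$)
$\left(L{\left(V \right)} + \left(24 - -180\right)\right) - 2946 = \left(4 \cdot 26^{2} + \left(24 - -180\right)\right) - 2946 = \left(4 \cdot 676 + \left(24 + 180\right)\right) - 2946 = \left(2704 + 204\right) - 2946 = 2908 - 2946 = -38$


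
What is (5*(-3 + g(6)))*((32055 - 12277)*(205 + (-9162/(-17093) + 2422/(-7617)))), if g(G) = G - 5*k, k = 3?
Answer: -10568908627590280/43399127 ≈ -2.4353e+8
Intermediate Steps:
g(G) = -15 + G (g(G) = G - 5*3 = G - 15 = -15 + G)
(5*(-3 + g(6)))*((32055 - 12277)*(205 + (-9162/(-17093) + 2422/(-7617)))) = (5*(-3 + (-15 + 6)))*((32055 - 12277)*(205 + (-9162/(-17093) + 2422/(-7617)))) = (5*(-3 - 9))*(19778*(205 + (-9162*(-1/17093) + 2422*(-1/7617)))) = (5*(-12))*(19778*(205 + (9162/17093 - 2422/7617))) = -1186680*(205 + 28387708/130197381) = -1186680*26718850813/130197381 = -60*528445431379514/130197381 = -10568908627590280/43399127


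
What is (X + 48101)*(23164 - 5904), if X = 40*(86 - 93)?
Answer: 825390460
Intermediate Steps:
X = -280 (X = 40*(-7) = -280)
(X + 48101)*(23164 - 5904) = (-280 + 48101)*(23164 - 5904) = 47821*17260 = 825390460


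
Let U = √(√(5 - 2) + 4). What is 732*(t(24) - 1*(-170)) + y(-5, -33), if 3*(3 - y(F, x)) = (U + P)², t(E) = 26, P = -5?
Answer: 143475 - (5 - √(4 + √3))²/3 ≈ 1.4347e+5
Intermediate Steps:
U = √(4 + √3) (U = √(√3 + 4) = √(4 + √3) ≈ 2.3942)
y(F, x) = 3 - (-5 + √(4 + √3))²/3 (y(F, x) = 3 - (√(4 + √3) - 5)²/3 = 3 - (-5 + √(4 + √3))²/3)
732*(t(24) - 1*(-170)) + y(-5, -33) = 732*(26 - 1*(-170)) + (3 - (5 - √(4 + √3))²/3) = 732*(26 + 170) + (3 - (5 - √(4 + √3))²/3) = 732*196 + (3 - (5 - √(4 + √3))²/3) = 143472 + (3 - (5 - √(4 + √3))²/3) = 143475 - (5 - √(4 + √3))²/3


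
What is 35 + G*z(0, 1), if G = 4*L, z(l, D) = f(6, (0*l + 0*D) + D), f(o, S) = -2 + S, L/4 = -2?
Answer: 67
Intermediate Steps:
L = -8 (L = 4*(-2) = -8)
z(l, D) = -2 + D (z(l, D) = -2 + ((0*l + 0*D) + D) = -2 + ((0 + 0) + D) = -2 + (0 + D) = -2 + D)
G = -32 (G = 4*(-8) = -32)
35 + G*z(0, 1) = 35 - 32*(-2 + 1) = 35 - 32*(-1) = 35 + 32 = 67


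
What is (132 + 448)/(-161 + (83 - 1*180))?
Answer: -290/129 ≈ -2.2481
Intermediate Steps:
(132 + 448)/(-161 + (83 - 1*180)) = 580/(-161 + (83 - 180)) = 580/(-161 - 97) = 580/(-258) = 580*(-1/258) = -290/129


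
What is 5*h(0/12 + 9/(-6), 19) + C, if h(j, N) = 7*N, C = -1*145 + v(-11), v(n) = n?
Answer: 509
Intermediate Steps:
C = -156 (C = -1*145 - 11 = -145 - 11 = -156)
5*h(0/12 + 9/(-6), 19) + C = 5*(7*19) - 156 = 5*133 - 156 = 665 - 156 = 509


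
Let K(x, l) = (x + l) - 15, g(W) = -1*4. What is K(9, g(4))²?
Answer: 100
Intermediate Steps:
g(W) = -4
K(x, l) = -15 + l + x (K(x, l) = (l + x) - 15 = -15 + l + x)
K(9, g(4))² = (-15 - 4 + 9)² = (-10)² = 100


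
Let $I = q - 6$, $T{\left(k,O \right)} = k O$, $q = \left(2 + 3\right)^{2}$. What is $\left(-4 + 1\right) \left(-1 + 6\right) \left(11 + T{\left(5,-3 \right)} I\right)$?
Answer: $4110$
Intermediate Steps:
$q = 25$ ($q = 5^{2} = 25$)
$T{\left(k,O \right)} = O k$
$I = 19$ ($I = 25 - 6 = 19$)
$\left(-4 + 1\right) \left(-1 + 6\right) \left(11 + T{\left(5,-3 \right)} I\right) = \left(-4 + 1\right) \left(-1 + 6\right) \left(11 + \left(-3\right) 5 \cdot 19\right) = \left(-3\right) 5 \left(11 - 285\right) = - 15 \left(11 - 285\right) = \left(-15\right) \left(-274\right) = 4110$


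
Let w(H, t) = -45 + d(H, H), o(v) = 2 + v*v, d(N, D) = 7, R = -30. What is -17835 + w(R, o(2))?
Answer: -17873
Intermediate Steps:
o(v) = 2 + v²
w(H, t) = -38 (w(H, t) = -45 + 7 = -38)
-17835 + w(R, o(2)) = -17835 - 38 = -17873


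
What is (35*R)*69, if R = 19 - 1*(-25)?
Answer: 106260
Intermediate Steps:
R = 44 (R = 19 + 25 = 44)
(35*R)*69 = (35*44)*69 = 1540*69 = 106260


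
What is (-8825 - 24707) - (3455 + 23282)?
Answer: -60269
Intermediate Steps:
(-8825 - 24707) - (3455 + 23282) = -33532 - 1*26737 = -33532 - 26737 = -60269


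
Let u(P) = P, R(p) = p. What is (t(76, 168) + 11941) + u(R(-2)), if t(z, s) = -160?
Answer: 11779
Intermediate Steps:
(t(76, 168) + 11941) + u(R(-2)) = (-160 + 11941) - 2 = 11781 - 2 = 11779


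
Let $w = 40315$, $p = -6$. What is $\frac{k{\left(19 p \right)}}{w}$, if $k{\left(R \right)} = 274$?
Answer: $\frac{274}{40315} \approx 0.0067965$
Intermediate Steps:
$\frac{k{\left(19 p \right)}}{w} = \frac{274}{40315}$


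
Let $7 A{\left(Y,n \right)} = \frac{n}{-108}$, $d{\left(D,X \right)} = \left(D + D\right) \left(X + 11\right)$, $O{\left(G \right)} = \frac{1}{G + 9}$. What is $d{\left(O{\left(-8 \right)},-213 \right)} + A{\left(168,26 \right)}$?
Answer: $- \frac{152725}{378} \approx -404.03$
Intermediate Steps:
$O{\left(G \right)} = \frac{1}{9 + G}$
$d{\left(D,X \right)} = 2 D \left(11 + X\right)$
$A{\left(Y,n \right)} = - \frac{n}{756}$ ($A{\left(Y,n \right)} = \frac{n \frac{1}{-108}}{7} = \frac{n \left(- \frac{1}{108}\right)}{7} = \frac{\left(- \frac{1}{108}\right) n}{7} = - \frac{n}{756}$)
$d{\left(O{\left(-8 \right)},-213 \right)} + A{\left(168,26 \right)} = \frac{2 \left(11 - 213\right)}{9 - 8} - \frac{13}{378} = 2 \cdot 1^{-1} \left(-202\right) - \frac{13}{378} = 2 \cdot 1 \left(-202\right) - \frac{13}{378} = -404 - \frac{13}{378} = - \frac{152725}{378}$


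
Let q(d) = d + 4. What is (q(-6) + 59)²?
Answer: 3249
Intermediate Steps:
q(d) = 4 + d
(q(-6) + 59)² = ((4 - 6) + 59)² = (-2 + 59)² = 57² = 3249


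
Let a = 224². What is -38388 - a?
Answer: -88564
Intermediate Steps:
a = 50176
-38388 - a = -38388 - 1*50176 = -38388 - 50176 = -88564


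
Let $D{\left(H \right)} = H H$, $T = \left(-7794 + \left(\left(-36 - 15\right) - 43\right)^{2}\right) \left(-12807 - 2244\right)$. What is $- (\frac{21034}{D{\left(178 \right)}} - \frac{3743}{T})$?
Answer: $- \frac{41249725255}{62113083891} \approx -0.66411$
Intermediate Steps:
$T = -15683142$ ($T = \left(-7794 + \left(-51 - 43\right)^{2}\right) \left(-15051\right) = \left(-7794 + \left(-94\right)^{2}\right) \left(-15051\right) = \left(-7794 + 8836\right) \left(-15051\right) = 1042 \left(-15051\right) = -15683142$)
$D{\left(H \right)} = H^{2}$
$- (\frac{21034}{D{\left(178 \right)}} - \frac{3743}{T}) = - (\frac{21034}{178^{2}} - \frac{3743}{-15683142}) = - (\frac{21034}{31684} - - \frac{3743}{15683142}) = - (21034 \cdot \frac{1}{31684} + \frac{3743}{15683142}) = - (\frac{10517}{15842} + \frac{3743}{15683142}) = \left(-1\right) \frac{41249725255}{62113083891} = - \frac{41249725255}{62113083891}$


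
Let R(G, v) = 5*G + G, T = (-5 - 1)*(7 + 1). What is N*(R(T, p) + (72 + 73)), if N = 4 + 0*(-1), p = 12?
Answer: -572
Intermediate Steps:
T = -48 (T = -6*8 = -48)
N = 4 (N = 4 + 0 = 4)
R(G, v) = 6*G
N*(R(T, p) + (72 + 73)) = 4*(6*(-48) + (72 + 73)) = 4*(-288 + 145) = 4*(-143) = -572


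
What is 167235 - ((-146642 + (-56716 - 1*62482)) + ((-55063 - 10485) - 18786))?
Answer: 517409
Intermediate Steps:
167235 - ((-146642 + (-56716 - 1*62482)) + ((-55063 - 10485) - 18786)) = 167235 - ((-146642 + (-56716 - 62482)) + (-65548 - 18786)) = 167235 - ((-146642 - 119198) - 84334) = 167235 - (-265840 - 84334) = 167235 - 1*(-350174) = 167235 + 350174 = 517409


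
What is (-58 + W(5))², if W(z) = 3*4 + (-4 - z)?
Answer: 3025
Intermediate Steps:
W(z) = 8 - z (W(z) = 12 + (-4 - z) = 8 - z)
(-58 + W(5))² = (-58 + (8 - 1*5))² = (-58 + (8 - 5))² = (-58 + 3)² = (-55)² = 3025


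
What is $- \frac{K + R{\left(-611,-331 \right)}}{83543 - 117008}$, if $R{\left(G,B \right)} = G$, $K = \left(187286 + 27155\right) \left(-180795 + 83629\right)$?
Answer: $- \frac{20836374817}{33465} \approx -6.2263 \cdot 10^{5}$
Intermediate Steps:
$K = -20836374206$ ($K = 214441 \left(-97166\right) = -20836374206$)
$- \frac{K + R{\left(-611,-331 \right)}}{83543 - 117008} = - \frac{-20836374206 - 611}{83543 - 117008} = - \frac{-20836374817}{-33465} = - \frac{\left(-20836374817\right) \left(-1\right)}{33465} = \left(-1\right) \frac{20836374817}{33465} = - \frac{20836374817}{33465}$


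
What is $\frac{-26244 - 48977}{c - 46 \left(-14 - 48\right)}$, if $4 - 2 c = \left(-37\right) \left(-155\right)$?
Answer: $\frac{150442}{27} \approx 5571.9$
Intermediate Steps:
$c = - \frac{5731}{2}$ ($c = 2 - \frac{\left(-37\right) \left(-155\right)}{2} = 2 - \frac{5735}{2} = - \frac{5731}{2} \approx -2865.5$)
$\frac{-26244 - 48977}{c - 46 \left(-14 - 48\right)} = \frac{-26244 - 48977}{- \frac{5731}{2} - 46 \left(-14 - 48\right)} = - \frac{75221}{- \frac{5731}{2} - -2852} = - \frac{75221}{- \frac{5731}{2} + 2852} = - \frac{75221}{- \frac{27}{2}} = \left(-75221\right) \left(- \frac{2}{27}\right) = \frac{150442}{27}$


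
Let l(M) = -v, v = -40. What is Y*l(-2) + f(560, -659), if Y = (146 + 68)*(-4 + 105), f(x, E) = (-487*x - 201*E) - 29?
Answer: 724270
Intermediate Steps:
f(x, E) = -29 - 487*x - 201*E
Y = 21614 (Y = 214*101 = 21614)
l(M) = 40 (l(M) = -1*(-40) = 40)
Y*l(-2) + f(560, -659) = 21614*40 + (-29 - 487*560 - 201*(-659)) = 864560 + (-29 - 272720 + 132459) = 864560 - 140290 = 724270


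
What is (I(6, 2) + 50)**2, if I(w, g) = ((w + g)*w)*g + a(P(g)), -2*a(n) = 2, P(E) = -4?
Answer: 21025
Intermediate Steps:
a(n) = -1 (a(n) = -1/2*2 = -1)
I(w, g) = -1 + g*w*(g + w) (I(w, g) = ((w + g)*w)*g - 1 = ((g + w)*w)*g - 1 = (w*(g + w))*g - 1 = g*w*(g + w) - 1 = -1 + g*w*(g + w))
(I(6, 2) + 50)**2 = ((-1 + 2*6**2 + 6*2**2) + 50)**2 = ((-1 + 2*36 + 6*4) + 50)**2 = ((-1 + 72 + 24) + 50)**2 = (95 + 50)**2 = 145**2 = 21025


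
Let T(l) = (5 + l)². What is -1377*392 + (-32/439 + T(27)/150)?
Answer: -17772165832/32925 ≈ -5.3978e+5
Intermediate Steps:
-1377*392 + (-32/439 + T(27)/150) = -1377*392 + (-32/439 + (5 + 27)²/150) = -539784 + (-32*1/439 + 32²*(1/150)) = -539784 + (-32/439 + 1024*(1/150)) = -539784 + (-32/439 + 512/75) = -539784 + 222368/32925 = -17772165832/32925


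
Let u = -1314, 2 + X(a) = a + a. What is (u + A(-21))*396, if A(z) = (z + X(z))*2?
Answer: -571824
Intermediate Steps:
X(a) = -2 + 2*a (X(a) = -2 + (a + a) = -2 + 2*a)
A(z) = -4 + 6*z (A(z) = (z + (-2 + 2*z))*2 = (-2 + 3*z)*2 = -4 + 6*z)
(u + A(-21))*396 = (-1314 + (-4 + 6*(-21)))*396 = (-1314 + (-4 - 126))*396 = (-1314 - 130)*396 = -1444*396 = -571824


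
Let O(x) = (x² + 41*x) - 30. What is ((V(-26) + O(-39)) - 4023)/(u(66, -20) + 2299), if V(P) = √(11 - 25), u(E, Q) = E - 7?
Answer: -459/262 + I*√14/2358 ≈ -1.7519 + 0.0015868*I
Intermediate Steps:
u(E, Q) = -7 + E
O(x) = -30 + x² + 41*x
V(P) = I*√14 (V(P) = √(-14) = I*√14)
((V(-26) + O(-39)) - 4023)/(u(66, -20) + 2299) = ((I*√14 + (-30 + (-39)² + 41*(-39))) - 4023)/((-7 + 66) + 2299) = ((I*√14 + (-30 + 1521 - 1599)) - 4023)/(59 + 2299) = ((I*√14 - 108) - 4023)/2358 = ((-108 + I*√14) - 4023)*(1/2358) = (-4131 + I*√14)*(1/2358) = -459/262 + I*√14/2358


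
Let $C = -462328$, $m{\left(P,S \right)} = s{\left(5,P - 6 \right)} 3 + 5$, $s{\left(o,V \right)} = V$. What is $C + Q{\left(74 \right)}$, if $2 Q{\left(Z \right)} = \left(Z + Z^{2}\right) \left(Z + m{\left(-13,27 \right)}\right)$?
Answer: $-401278$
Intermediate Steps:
$m{\left(P,S \right)} = -13 + 3 P$ ($m{\left(P,S \right)} = \left(P - 6\right) 3 + 5 = \left(-6 + P\right) 3 + 5 = \left(-18 + 3 P\right) + 5 = -13 + 3 P$)
$Q{\left(Z \right)} = \frac{\left(-52 + Z\right) \left(Z + Z^{2}\right)}{2}$ ($Q{\left(Z \right)} = \frac{\left(Z + Z^{2}\right) \left(Z + \left(-13 + 3 \left(-13\right)\right)\right)}{2} = \frac{\left(Z + Z^{2}\right) \left(Z - 52\right)}{2} = \frac{\left(Z + Z^{2}\right) \left(-52 + Z\right)}{2} = \frac{\left(-52 + Z\right) \left(Z + Z^{2}\right)}{2}$)
$C + Q{\left(74 \right)} = -462328 + \frac{1}{2} \cdot 74 \left(-52 + 74^{2} - 3774\right) = -462328 + \frac{1}{2} \cdot 74 \left(-52 + 5476 - 3774\right) = -462328 + \frac{1}{2} \cdot 74 \cdot 1650 = -462328 + 61050 = -401278$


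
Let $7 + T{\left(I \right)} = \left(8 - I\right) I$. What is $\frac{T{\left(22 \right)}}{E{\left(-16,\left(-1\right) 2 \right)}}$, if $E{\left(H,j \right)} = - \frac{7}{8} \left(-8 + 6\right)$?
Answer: $-180$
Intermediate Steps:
$T{\left(I \right)} = -7 + I \left(8 - I\right)$ ($T{\left(I \right)} = -7 + \left(8 - I\right) I = -7 + I \left(8 - I\right)$)
$E{\left(H,j \right)} = \frac{7}{4}$ ($E{\left(H,j \right)} = \left(-7\right) \frac{1}{8} \left(-2\right) = \left(- \frac{7}{8}\right) \left(-2\right) = \frac{7}{4}$)
$\frac{T{\left(22 \right)}}{E{\left(-16,\left(-1\right) 2 \right)}} = \frac{-7 - 22^{2} + 8 \cdot 22}{\frac{7}{4}} = \left(-7 - 484 + 176\right) \frac{4}{7} = \left(-315\right) \frac{4}{7} = -180$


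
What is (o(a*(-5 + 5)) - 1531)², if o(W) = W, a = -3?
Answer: 2343961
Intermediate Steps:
(o(a*(-5 + 5)) - 1531)² = (-3*(-5 + 5) - 1531)² = (-3*0 - 1531)² = (0 - 1531)² = (-1531)² = 2343961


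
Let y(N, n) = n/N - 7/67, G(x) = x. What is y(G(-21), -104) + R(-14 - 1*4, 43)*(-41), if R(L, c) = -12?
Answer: 699065/1407 ≈ 496.85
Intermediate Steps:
y(N, n) = -7/67 + n/N (y(N, n) = n/N - 7*1/67 = n/N - 7/67 = -7/67 + n/N)
y(G(-21), -104) + R(-14 - 1*4, 43)*(-41) = (-7/67 - 104/(-21)) - 12*(-41) = (-7/67 - 104*(-1/21)) + 492 = (-7/67 + 104/21) + 492 = 6821/1407 + 492 = 699065/1407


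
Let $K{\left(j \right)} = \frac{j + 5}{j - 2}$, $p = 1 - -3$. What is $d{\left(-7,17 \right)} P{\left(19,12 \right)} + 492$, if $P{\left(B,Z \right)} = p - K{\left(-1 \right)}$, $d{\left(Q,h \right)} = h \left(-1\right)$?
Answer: $\frac{1204}{3} \approx 401.33$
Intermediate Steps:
$p = 4$ ($p = 1 + 3 = 4$)
$K{\left(j \right)} = \frac{5 + j}{-2 + j}$
$d{\left(Q,h \right)} = - h$
$P{\left(B,Z \right)} = \frac{16}{3}$ ($P{\left(B,Z \right)} = 4 - \frac{5 - 1}{-2 - 1} = 4 - \frac{1}{-3} \cdot 4 = 4 - \left(- \frac{1}{3}\right) 4 = 4 - - \frac{4}{3} = 4 + \frac{4}{3} = \frac{16}{3}$)
$d{\left(-7,17 \right)} P{\left(19,12 \right)} + 492 = \left(-1\right) 17 \cdot \frac{16}{3} + 492 = \left(-17\right) \frac{16}{3} + 492 = - \frac{272}{3} + 492 = \frac{1204}{3}$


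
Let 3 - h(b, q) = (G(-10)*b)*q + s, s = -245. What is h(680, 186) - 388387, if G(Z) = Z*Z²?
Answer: 126091861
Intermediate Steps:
G(Z) = Z³
h(b, q) = 248 + 1000*b*q (h(b, q) = 3 - (((-10)³*b)*q - 245) = 3 - ((-1000*b)*q - 245) = 3 - (-1000*b*q - 245) = 3 - (-245 - 1000*b*q) = 3 + (245 + 1000*b*q) = 248 + 1000*b*q)
h(680, 186) - 388387 = (248 + 1000*680*186) - 388387 = (248 + 126480000) - 388387 = 126480248 - 388387 = 126091861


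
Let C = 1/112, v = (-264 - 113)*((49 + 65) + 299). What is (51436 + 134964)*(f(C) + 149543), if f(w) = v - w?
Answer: -8034970050/7 ≈ -1.1479e+9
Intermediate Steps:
v = -155701 (v = -377*(114 + 299) = -377*413 = -155701)
C = 1/112 ≈ 0.0089286
f(w) = -155701 - w
(51436 + 134964)*(f(C) + 149543) = (51436 + 134964)*((-155701 - 1*1/112) + 149543) = 186400*((-155701 - 1/112) + 149543) = 186400*(-17438513/112 + 149543) = 186400*(-689697/112) = -8034970050/7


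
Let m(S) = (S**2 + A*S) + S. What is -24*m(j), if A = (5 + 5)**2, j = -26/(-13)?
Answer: -4944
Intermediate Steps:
j = 2 (j = -26*(-1/13) = 2)
A = 100 (A = 10**2 = 100)
m(S) = S**2 + 101*S (m(S) = (S**2 + 100*S) + S = S**2 + 101*S)
-24*m(j) = -48*(101 + 2) = -48*103 = -24*206 = -4944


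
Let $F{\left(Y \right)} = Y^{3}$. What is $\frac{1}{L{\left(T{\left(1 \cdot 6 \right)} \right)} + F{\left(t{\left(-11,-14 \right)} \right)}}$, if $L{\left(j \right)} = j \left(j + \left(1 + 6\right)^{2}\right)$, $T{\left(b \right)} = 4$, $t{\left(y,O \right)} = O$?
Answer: $- \frac{1}{2532} \approx -0.00039494$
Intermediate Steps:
$L{\left(j \right)} = j \left(49 + j\right)$ ($L{\left(j \right)} = j \left(j + 7^{2}\right) = j \left(j + 49\right) = j \left(49 + j\right)$)
$\frac{1}{L{\left(T{\left(1 \cdot 6 \right)} \right)} + F{\left(t{\left(-11,-14 \right)} \right)}} = \frac{1}{4 \left(49 + 4\right) + \left(-14\right)^{3}} = \frac{1}{4 \cdot 53 - 2744} = \frac{1}{212 - 2744} = \frac{1}{-2532} = - \frac{1}{2532}$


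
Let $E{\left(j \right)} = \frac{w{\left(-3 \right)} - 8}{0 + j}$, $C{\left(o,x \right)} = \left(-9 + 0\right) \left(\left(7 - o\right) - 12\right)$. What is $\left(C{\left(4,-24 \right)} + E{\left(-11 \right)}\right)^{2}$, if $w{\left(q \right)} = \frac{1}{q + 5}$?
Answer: $\frac{3229209}{484} \approx 6671.9$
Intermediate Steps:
$w{\left(q \right)} = \frac{1}{5 + q}$
$C{\left(o,x \right)} = 45 + 9 o$ ($C{\left(o,x \right)} = - 9 \left(-5 - o\right) = 45 + 9 o$)
$E{\left(j \right)} = - \frac{15}{2 j}$ ($E{\left(j \right)} = \frac{\frac{1}{5 - 3} - 8}{0 + j} = \frac{\frac{1}{2} - 8}{j} = - \frac{15}{2 j}$)
$\left(C{\left(4,-24 \right)} + E{\left(-11 \right)}\right)^{2} = \left(\left(45 + 9 \cdot 4\right) - \frac{15}{2 \left(-11\right)}\right)^{2} = \left(\left(45 + 36\right) - - \frac{15}{22}\right)^{2} = \left(81 + \frac{15}{22}\right)^{2} = \left(\frac{1797}{22}\right)^{2} = \frac{3229209}{484}$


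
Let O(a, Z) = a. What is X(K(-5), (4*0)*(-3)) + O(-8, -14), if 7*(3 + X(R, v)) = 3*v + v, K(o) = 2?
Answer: -11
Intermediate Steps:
X(R, v) = -3 + 4*v/7 (X(R, v) = -3 + (3*v + v)/7 = -3 + (4*v)/7 = -3 + 4*v/7)
X(K(-5), (4*0)*(-3)) + O(-8, -14) = (-3 + 4*((4*0)*(-3))/7) - 8 = (-3 + 4*(0*(-3))/7) - 8 = (-3 + (4/7)*0) - 8 = (-3 + 0) - 8 = -3 - 8 = -11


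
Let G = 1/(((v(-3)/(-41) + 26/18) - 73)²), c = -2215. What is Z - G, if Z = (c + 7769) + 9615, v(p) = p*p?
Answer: 10640374171864/701455225 ≈ 15169.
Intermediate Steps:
v(p) = p²
Z = 15169 (Z = (-2215 + 7769) + 9615 = 5554 + 9615 = 15169)
G = 136161/701455225 (G = 1/((((-3)²/(-41) + 26/18) - 73)²) = 1/(((9*(-1/41) + 26*(1/18)) - 73)²) = 1/(((-9/41 + 13/9) - 73)²) = 1/((452/369 - 73)²) = 1/((-26485/369)²) = 1/(701455225/136161) = 136161/701455225 ≈ 0.00019411)
Z - G = 15169 - 1*136161/701455225 = 15169 - 136161/701455225 = 10640374171864/701455225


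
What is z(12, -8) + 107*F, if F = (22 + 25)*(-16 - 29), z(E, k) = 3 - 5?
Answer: -226307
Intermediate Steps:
z(E, k) = -2
F = -2115 (F = 47*(-45) = -2115)
z(12, -8) + 107*F = -2 + 107*(-2115) = -2 - 226305 = -226307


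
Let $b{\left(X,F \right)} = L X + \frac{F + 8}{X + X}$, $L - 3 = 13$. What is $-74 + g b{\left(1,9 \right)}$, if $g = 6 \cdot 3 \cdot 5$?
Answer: $2131$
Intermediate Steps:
$L = 16$ ($L = 3 + 13 = 16$)
$b{\left(X,F \right)} = 16 X + \frac{8 + F}{2 X}$ ($b{\left(X,F \right)} = 16 X + \frac{F + 8}{X + X} = 16 X + \frac{8 + F}{2 X}$)
$g = 90$ ($g = 18 \cdot 5 = 90$)
$-74 + g b{\left(1,9 \right)} = -74 + 90 \frac{8 + 9 + 32 \cdot 1^{2}}{2 \cdot 1} = -74 + 90 \cdot \frac{1}{2} \cdot 1 \left(8 + 9 + 32 \cdot 1\right) = -74 + 90 \cdot \frac{1}{2} \cdot 1 \left(8 + 9 + 32\right) = -74 + 90 \cdot \frac{1}{2} \cdot 1 \cdot 49 = -74 + 90 \cdot \frac{49}{2} = -74 + 2205 = 2131$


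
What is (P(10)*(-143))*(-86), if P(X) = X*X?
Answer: 1229800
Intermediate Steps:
P(X) = X²
(P(10)*(-143))*(-86) = (10²*(-143))*(-86) = (100*(-143))*(-86) = -14300*(-86) = 1229800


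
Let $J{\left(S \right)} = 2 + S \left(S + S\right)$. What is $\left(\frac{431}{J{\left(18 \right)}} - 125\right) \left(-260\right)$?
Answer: $\frac{161638}{5} \approx 32328.0$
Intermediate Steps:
$J{\left(S \right)} = 2 + 2 S^{2}$ ($J{\left(S \right)} = 2 + S 2 S = 2 + 2 S^{2}$)
$\left(\frac{431}{J{\left(18 \right)}} - 125\right) \left(-260\right) = \left(\frac{431}{2 + 2 \cdot 18^{2}} - 125\right) \left(-260\right) = \left(\frac{431}{2 + 2 \cdot 324} - 125\right) \left(-260\right) = \left(\frac{431}{2 + 648} - 125\right) \left(-260\right) = \left(\frac{431}{650} - 125\right) \left(-260\right) = \left(- \frac{80819}{650}\right) \left(-260\right) = \frac{161638}{5}$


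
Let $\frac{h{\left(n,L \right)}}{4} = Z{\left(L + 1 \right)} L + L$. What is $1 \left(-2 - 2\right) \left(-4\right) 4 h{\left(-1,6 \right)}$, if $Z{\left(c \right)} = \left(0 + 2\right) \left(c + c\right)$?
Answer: $44544$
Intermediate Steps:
$Z{\left(c \right)} = 4 c$ ($Z{\left(c \right)} = 2 \cdot 2 c = 4 c$)
$h{\left(n,L \right)} = 4 L + 4 L \left(4 + 4 L\right)$ ($h{\left(n,L \right)} = 4 \left(4 \left(L + 1\right) L + L\right) = 4 \left(4 \left(1 + L\right) L + L\right) = 4 \left(\left(4 + 4 L\right) L + L\right) = 4 \left(L \left(4 + 4 L\right) + L\right) = 4 \left(L + L \left(4 + 4 L\right)\right) = 4 L + 4 L \left(4 + 4 L\right)$)
$1 \left(-2 - 2\right) \left(-4\right) 4 h{\left(-1,6 \right)} = 1 \left(-2 - 2\right) \left(-4\right) 4 \cdot 4 \cdot 6 \left(5 + 4 \cdot 6\right) = 1 \left(-2 - 2\right) \left(-4\right) 4 \cdot 4 \cdot 6 \left(5 + 24\right) = 1 \left(-4\right) \left(-4\right) 4 \cdot 4 \cdot 6 \cdot 29 = \left(-4\right) \left(-4\right) 4 \cdot 696 = 16 \cdot 4 \cdot 696 = 64 \cdot 696 = 44544$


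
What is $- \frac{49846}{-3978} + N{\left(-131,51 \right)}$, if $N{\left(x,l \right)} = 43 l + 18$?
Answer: $\frac{4422602}{1989} \approx 2223.5$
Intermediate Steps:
$N{\left(x,l \right)} = 18 + 43 l$
$- \frac{49846}{-3978} + N{\left(-131,51 \right)} = - \frac{49846}{-3978} + \left(18 + 43 \cdot 51\right) = \left(-49846\right) \left(- \frac{1}{3978}\right) + \left(18 + 2193\right) = \frac{24923}{1989} + 2211 = \frac{4422602}{1989}$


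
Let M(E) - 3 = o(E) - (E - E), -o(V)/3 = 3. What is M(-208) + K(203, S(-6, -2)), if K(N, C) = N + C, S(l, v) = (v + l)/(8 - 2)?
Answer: 587/3 ≈ 195.67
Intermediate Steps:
S(l, v) = l/6 + v/6 (S(l, v) = (l + v)/6 = (l + v)*(⅙) = l/6 + v/6)
o(V) = -9 (o(V) = -3*3 = -9)
K(N, C) = C + N
M(E) = -6 (M(E) = 3 + (-9 - (E - E)) = 3 + (-9 - 1*0) = 3 + (-9 + 0) = 3 - 9 = -6)
M(-208) + K(203, S(-6, -2)) = -6 + (((⅙)*(-6) + (⅙)*(-2)) + 203) = -6 + ((-1 - ⅓) + 203) = -6 + (-4/3 + 203) = -6 + 605/3 = 587/3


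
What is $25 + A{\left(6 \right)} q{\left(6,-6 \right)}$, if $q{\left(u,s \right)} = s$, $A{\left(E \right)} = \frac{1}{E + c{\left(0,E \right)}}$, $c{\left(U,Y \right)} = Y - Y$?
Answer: $24$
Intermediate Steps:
$c{\left(U,Y \right)} = 0$
$A{\left(E \right)} = \frac{1}{E}$ ($A{\left(E \right)} = \frac{1}{E + 0} = \frac{1}{E}$)
$25 + A{\left(6 \right)} q{\left(6,-6 \right)} = 25 + \frac{1}{6} \left(-6\right) = 25 - 1 = 24$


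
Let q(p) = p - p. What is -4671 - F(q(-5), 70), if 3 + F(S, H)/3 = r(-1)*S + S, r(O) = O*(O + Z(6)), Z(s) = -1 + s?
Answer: -4662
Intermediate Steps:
q(p) = 0
r(O) = O*(5 + O) (r(O) = O*(O + (-1 + 6)) = O*(O + 5) = O*(5 + O))
F(S, H) = -9 - 9*S (F(S, H) = -9 + 3*((-(5 - 1))*S + S) = -9 + 3*((-1*4)*S + S) = -9 + 3*(-4*S + S) = -9 + 3*(-3*S) = -9 - 9*S)
-4671 - F(q(-5), 70) = -4671 - (-9 - 9*0) = -4671 - (-9 + 0) = -4671 - 1*(-9) = -4671 + 9 = -4662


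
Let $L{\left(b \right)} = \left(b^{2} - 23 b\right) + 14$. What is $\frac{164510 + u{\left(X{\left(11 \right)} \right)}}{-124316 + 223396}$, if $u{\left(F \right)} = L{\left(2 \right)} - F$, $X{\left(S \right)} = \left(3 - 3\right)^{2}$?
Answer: $\frac{82241}{49540} \approx 1.6601$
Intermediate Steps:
$L{\left(b \right)} = 14 + b^{2} - 23 b$
$X{\left(S \right)} = 0$ ($X{\left(S \right)} = 0^{2} = 0$)
$u{\left(F \right)} = -28 - F$ ($u{\left(F \right)} = \left(14 + 2^{2} - 46\right) - F = \left(14 + 4 - 46\right) - F = -28 - F$)
$\frac{164510 + u{\left(X{\left(11 \right)} \right)}}{-124316 + 223396} = \frac{164510 - 28}{-124316 + 223396} = \frac{164510 + \left(-28 + 0\right)}{99080} = \left(164510 - 28\right) \frac{1}{99080} = 164482 \cdot \frac{1}{99080} = \frac{82241}{49540}$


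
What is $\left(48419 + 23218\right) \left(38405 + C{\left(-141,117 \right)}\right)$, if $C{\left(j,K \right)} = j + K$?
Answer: $2749499697$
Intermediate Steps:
$C{\left(j,K \right)} = K + j$
$\left(48419 + 23218\right) \left(38405 + C{\left(-141,117 \right)}\right) = \left(48419 + 23218\right) \left(38405 + \left(117 - 141\right)\right) = 71637 \left(38405 - 24\right) = 71637 \cdot 38381 = 2749499697$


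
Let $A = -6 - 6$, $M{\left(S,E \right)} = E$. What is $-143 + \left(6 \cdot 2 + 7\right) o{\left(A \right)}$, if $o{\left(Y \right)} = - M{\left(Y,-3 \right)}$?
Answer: $-86$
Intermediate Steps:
$A = -12$
$o{\left(Y \right)} = 3$ ($o{\left(Y \right)} = \left(-1\right) \left(-3\right) = 3$)
$-143 + \left(6 \cdot 2 + 7\right) o{\left(A \right)} = -143 + \left(6 \cdot 2 + 7\right) 3 = -143 + \left(12 + 7\right) 3 = -143 + 19 \cdot 3 = -143 + 57 = -86$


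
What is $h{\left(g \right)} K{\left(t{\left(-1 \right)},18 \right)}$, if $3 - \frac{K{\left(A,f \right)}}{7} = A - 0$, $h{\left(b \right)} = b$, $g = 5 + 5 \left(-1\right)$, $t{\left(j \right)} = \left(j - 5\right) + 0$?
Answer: $0$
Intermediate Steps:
$t{\left(j \right)} = -5 + j$ ($t{\left(j \right)} = \left(-5 + j\right) + 0 = -5 + j$)
$g = 0$ ($g = 5 - 5 = 0$)
$K{\left(A,f \right)} = 21 - 7 A$ ($K{\left(A,f \right)} = 21 - 7 \left(A - 0\right) = 21 - 7 \left(A + 0\right) = 21 - 7 A$)
$h{\left(g \right)} K{\left(t{\left(-1 \right)},18 \right)} = 0 \left(21 - 7 \left(-5 - 1\right)\right) = 0 \left(21 - -42\right) = 0 \left(21 + 42\right) = 0 \cdot 63 = 0$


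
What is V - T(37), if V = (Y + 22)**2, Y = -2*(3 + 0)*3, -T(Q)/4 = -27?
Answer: -92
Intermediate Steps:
T(Q) = 108 (T(Q) = -4*(-27) = 108)
Y = -18 (Y = -2*3*3 = -6*3 = -18)
V = 16 (V = (-18 + 22)**2 = 4**2 = 16)
V - T(37) = 16 - 1*108 = 16 - 108 = -92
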